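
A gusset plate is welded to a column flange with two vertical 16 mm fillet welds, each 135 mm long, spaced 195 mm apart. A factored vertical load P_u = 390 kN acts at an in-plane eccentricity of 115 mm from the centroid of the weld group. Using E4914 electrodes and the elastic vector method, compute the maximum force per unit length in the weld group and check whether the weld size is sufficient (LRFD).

E49XX → F_EXX = 490 MPa.
Total weld length L_w = 270 mm. Treat welds as unit-width lines.
Polar moment about centroid: J = 2[d³/12 + d(b/2)²] = 2[135³/12 + 135×97.5²] = 2977000 mm³.
Direct shear f_v = P/L_w = 390×10³ / 270 = 1444 N/mm (vertical).
Torsion M = P·e = 390×10³ × 115 = 44850000 N·mm.
Critical point at (x, y) = (97.5, 67.5) from centroid. f_tx = M·y/J = 1017 N/mm; f_ty = M·x/J = 1469 N/mm.
Resultant f_max = √[f_tx² + (f_v + f_ty)²] = √[1017² + (1444 + 1469)²] = 3086 N/mm.
Capacity per unit length: φr_n = 0.75 × 0.6 × 490 × (0.707 × 16) = 2494 N/mm.
3086 > 2494 → NOT adequate.

f_max ≈ 3090 N/mm; NOT adequate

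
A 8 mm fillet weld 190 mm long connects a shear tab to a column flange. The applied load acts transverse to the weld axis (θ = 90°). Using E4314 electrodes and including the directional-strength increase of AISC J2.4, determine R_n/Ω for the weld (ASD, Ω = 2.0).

E43XX → F_EXX = 430 MPa.
t_e = 0.707 × 8 = 5.656 mm; A_we = 5.656 × 190 = 1075 mm².
Directional factor: 1.0 + 0.5 sin^1.5(90°) = 1.5.
F_nw = 0.6 × 430 × 1.5 = 387 MPa.
R_n/Ω = (387 × 1075) / 2.0 × 10⁻³ = 207.9 kN.

R_n/Ω ≈ 208 kN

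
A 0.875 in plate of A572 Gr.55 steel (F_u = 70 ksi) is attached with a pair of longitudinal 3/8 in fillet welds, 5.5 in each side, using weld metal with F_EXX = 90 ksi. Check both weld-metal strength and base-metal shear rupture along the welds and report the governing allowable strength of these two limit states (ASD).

t_e = 0.707 × 0.375 = 0.2651 in; L = 11 in.
Weld metal: R_n/Ω = (1/2.0) × 0.6 × 90 × 0.2651 × 11 = 78.74 kip.
Base metal (shear rupture): R_n/Ω = (1/2.0) × 0.6 × 70 × 0.875 × 11 = 202.1 kip.
Governing: weld metal.

R_n/Ω ≈ 78.7 kip (weld metal governs)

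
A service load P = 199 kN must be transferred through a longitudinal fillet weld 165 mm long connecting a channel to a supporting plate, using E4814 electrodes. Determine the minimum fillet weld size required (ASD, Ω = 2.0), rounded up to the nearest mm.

E48XX → F_EXX = 480 MPa.
Total weld length L = 165 mm.
Required throat t_e = P × Ω / (0.6 F_EXX × L) = 199 × 2.0 / (0.6 × 480 × 165 × 10⁻³) = 8.375 mm.
Required leg w = t_e / 0.707 = 11.85 mm → use 12 mm.

w = 12 mm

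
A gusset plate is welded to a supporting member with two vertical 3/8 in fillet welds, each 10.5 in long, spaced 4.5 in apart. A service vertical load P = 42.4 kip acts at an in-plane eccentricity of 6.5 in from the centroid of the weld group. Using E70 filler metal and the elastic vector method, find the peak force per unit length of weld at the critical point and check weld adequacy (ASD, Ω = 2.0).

E70XX → F_EXX = 70 ksi.
Total weld length L_w = 21 in. Treat welds as unit-width lines.
Polar moment about centroid: J = 2[d³/12 + d(b/2)²] = 2[10.5³/12 + 10.5×2.25²] = 299.2 in³.
Direct shear f_v = P/L_w = 42.4 / 21 = 2.019 kip/in (vertical).
Torsion M = P·e = 42.4 × 6.5 = 275.6 kip·in.
Critical point at (x, y) = (2.25, 5.25) from centroid. f_tx = M·y/J = 4.835 kip/in; f_ty = M·x/J = 2.072 kip/in.
Resultant f_max = √[f_tx² + (f_v + f_ty)²] = √[4.835² + (2.019 + 2.072)²] = 6.334 kip/in.
Capacity per unit length: r_n/Ω = (1/2.0) × 0.6 × 70 × (0.707 × 0.375) = 5.568 kip/in.
6.334 > 5.568 → NOT adequate.

f_max ≈ 6.33 kip/in; NOT adequate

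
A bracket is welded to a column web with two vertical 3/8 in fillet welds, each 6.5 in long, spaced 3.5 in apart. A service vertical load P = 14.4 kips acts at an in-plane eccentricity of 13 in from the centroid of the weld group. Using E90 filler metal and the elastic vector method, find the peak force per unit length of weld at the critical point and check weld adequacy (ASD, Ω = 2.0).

E90XX → F_EXX = 90 ksi.
Total weld length L_w = 13 in. Treat welds as unit-width lines.
Polar moment about centroid: J = 2[d³/12 + d(b/2)²] = 2[6.5³/12 + 6.5×1.75²] = 85.58 in³.
Direct shear f_v = P/L_w = 14.4 / 13 = 1.108 kip/in (vertical).
Torsion M = P·e = 14.4 × 13 = 187.2 kip·in.
Critical point at (x, y) = (1.75, 3.25) from centroid. f_tx = M·y/J = 7.109 kip/in; f_ty = M·x/J = 3.828 kip/in.
Resultant f_max = √[f_tx² + (f_v + f_ty)²] = √[7.109² + (1.108 + 3.828)²] = 8.654 kip/in.
Capacity per unit length: r_n/Ω = (1/2.0) × 0.6 × 90 × (0.707 × 0.375) = 7.158 kip/in.
8.654 > 7.158 → NOT adequate.

f_max ≈ 8.65 kip/in; NOT adequate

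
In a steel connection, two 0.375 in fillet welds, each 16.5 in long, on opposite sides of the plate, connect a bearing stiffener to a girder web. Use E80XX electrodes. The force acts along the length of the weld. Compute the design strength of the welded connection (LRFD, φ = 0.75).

φR_n ≈ 315 kip

E80XX → F_EXX = 80 ksi.
Effective throat t_e = 0.707 × 0.375 = 0.2651 in.
Total length L = 33 in; A_we = 0.2651 × 33 = 8.749 in².
F_nw = 0.6 F_EXX = 0.6 × 80 = 48 ksi.
φR_n = 0.75 × 48 × 8.749 = 315 kip.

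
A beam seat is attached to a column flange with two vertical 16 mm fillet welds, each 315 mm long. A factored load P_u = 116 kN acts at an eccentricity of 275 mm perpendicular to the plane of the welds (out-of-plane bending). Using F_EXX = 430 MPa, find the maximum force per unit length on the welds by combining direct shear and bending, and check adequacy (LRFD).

L_w = 2 × 315 = 630 mm; section modulus (unit throat) S = 2 × L²/6 = 33080 mm².
Direct shear f_v = P/L_w = 116×10³/630 = 184.1 N/mm.
Moment M = P × e = 116×10³ × 275 = 31900000 N·mm; bending f_b = M/S = 964.5 N/mm.
f_max = √(f_v² + f_b²) = √(184.1² + 964.5²) = 981.9 N/mm.
φr_n = 0.75 × 0.6 × 430 × (0.707 × 16) = 2189 N/mm → adequate.

f_max ≈ 982 N/mm; adequate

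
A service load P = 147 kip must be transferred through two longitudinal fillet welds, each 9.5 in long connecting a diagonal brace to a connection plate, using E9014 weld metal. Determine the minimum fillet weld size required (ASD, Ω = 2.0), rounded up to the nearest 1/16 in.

E90XX → F_EXX = 90 ksi.
Total weld length L = 19 in.
Required throat t_e = P × Ω / (0.6 F_EXX × L) = 147 × 2.0 / (0.6 × 90 × 19) = 0.2865 in.
Required leg w = t_e / 0.707 = 0.4053 in → use 7/16 in.

w = 7/16 in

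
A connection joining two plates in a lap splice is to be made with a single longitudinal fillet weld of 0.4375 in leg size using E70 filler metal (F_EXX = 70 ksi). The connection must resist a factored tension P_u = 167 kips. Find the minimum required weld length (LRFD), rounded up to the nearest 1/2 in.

L = 17.5 in

Throat t_e = 0.707 × 0.4375 = 0.3093 in.
φr_n = 0.75 × 0.6 × 70 × 0.3093 = 9.743 kips/in.
L_req = P_u / φr_n = 167 / 9.743 = 17.14 in total.
Round up → use L = 17.5 in.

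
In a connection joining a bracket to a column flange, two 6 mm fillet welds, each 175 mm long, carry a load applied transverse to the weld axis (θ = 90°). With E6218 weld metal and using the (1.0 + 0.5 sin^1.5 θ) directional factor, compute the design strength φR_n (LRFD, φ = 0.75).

E62XX → F_EXX = 620 MPa.
t_e = 0.707 × 6 = 4.242 mm; A_we = 4.242 × 350 = 1485 mm².
Directional factor: 1.0 + 0.5 sin^1.5(90°) = 1.5.
F_nw = 0.6 × 620 × 1.5 = 558 MPa.
φR_n = 0.75 × 558 × 1485 × 10⁻³ = 621.3 kN.

φR_n ≈ 621 kN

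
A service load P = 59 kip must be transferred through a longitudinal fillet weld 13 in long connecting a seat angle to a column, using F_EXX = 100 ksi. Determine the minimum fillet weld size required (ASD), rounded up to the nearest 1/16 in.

w = 1/4 in

Total weld length L = 13 in.
Required throat t_e = P × Ω / (0.6 F_EXX × L) = 59 × 2.0 / (0.6 × 100 × 13) = 0.1513 in.
Required leg w = t_e / 0.707 = 0.214 in → use 1/4 in.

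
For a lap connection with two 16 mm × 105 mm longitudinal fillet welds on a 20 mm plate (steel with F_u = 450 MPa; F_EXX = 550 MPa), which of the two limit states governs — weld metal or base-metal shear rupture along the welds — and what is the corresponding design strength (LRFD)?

φR_n ≈ 588 kN (weld metal governs)

t_e = 0.707 × 16 = 11.31 mm; L = 210 mm.
Weld metal: φR_n = 0.75 × 0.6 × 550 × 11.31 × 210 × 10⁻³ = 587.9 kN.
Base metal (shear rupture): φR_n = 0.75 × 0.6 × 450 × 20 × 210 × 10⁻³ = 850.5 kN.
Governing: weld metal.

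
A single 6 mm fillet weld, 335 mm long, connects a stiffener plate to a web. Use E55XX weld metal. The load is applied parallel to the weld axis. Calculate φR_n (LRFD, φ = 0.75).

E55XX → F_EXX = 550 MPa.
Effective throat t_e = 0.707 × 6 = 4.242 mm.
Total length L = 335 mm; A_we = 4.242 × 335 = 1421 mm².
F_nw = 0.6 F_EXX = 0.6 × 550 = 330 MPa.
φR_n = 0.75 × 330 × 1421 × 10⁻³ = 351.7 kN.

φR_n ≈ 352 kN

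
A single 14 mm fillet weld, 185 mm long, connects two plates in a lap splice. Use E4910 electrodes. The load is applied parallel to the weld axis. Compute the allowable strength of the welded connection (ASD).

R_n/Ω ≈ 269 kN

E49XX → F_EXX = 490 MPa.
Effective throat t_e = 0.707 × 14 = 9.898 mm.
Total length L = 185 mm; A_we = 9.898 × 185 = 1831 mm².
F_nw = 0.6 F_EXX = 0.6 × 490 = 294 MPa.
R_n = 294 × 1831 × 10⁻³ = 538.4 kN; R_n/Ω = 538.4/2.0 = 269.2 kN.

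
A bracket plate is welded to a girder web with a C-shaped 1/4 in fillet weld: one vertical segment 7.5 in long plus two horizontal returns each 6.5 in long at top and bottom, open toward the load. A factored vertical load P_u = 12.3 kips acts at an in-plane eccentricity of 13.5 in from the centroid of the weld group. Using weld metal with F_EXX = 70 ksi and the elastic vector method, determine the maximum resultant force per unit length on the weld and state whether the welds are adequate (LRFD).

Total weld length L_w = 20.5 in. Treat welds as unit-width lines.
Centroid: x̄ = 2×6.5×3.25 / 20.5 = 2.061 in from the vertical weld.
Polar moment about centroid: J = I_x + I_y = [7.5³/12 + 2×6.5×3.75²] + [7.5×2.061² + 2(6.5³/12 + 6.5×1.189²)] = 314 in³.
Direct shear f_v = P/L_w = 12.3 / 20.5 = 0.6 kip/in (vertical).
Torsion M = P·e = 12.3 × 13.5 = 166.05 kip·in.
Critical point at (x, y) = (4.439, 3.75) from centroid. f_tx = M·y/J = 1.983 kip/in; f_ty = M·x/J = 2.348 kip/in.
Resultant f_max = √[f_tx² + (f_v + f_ty)²] = √[1.983² + (0.6 + 2.348)²] = 3.553 kip/in.
Capacity per unit length: φr_n = 0.75 × 0.6 × 70 × (0.707 × 0.25) = 5.568 kip/in.
3.553 ≤ 5.568 → adequate.

f_max ≈ 3.55 kip/in; adequate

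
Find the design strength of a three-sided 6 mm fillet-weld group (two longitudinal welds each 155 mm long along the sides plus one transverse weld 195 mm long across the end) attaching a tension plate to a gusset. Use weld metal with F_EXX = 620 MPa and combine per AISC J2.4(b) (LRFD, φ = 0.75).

t_e = 0.707 × 6 = 4.242 mm.
R_nwl = 0.6 × 620 × 4.242 × 310 × 10⁻³ = 489.2 kN (longitudinal, 2 welds).
R_nwt = 0.6 × 620 × 4.242 × 195 × 10⁻³ = 307.7 kN (transverse, base value).
(i) R_nwl + R_nwt = 796.9 kN; (ii) 0.85 R_nwl + 1.5 R_nwt = 877.4 kN.
R_n = max = 877.4 kN [governs: (ii)]; φR_n = 658 kN.

φR_n ≈ 658 kN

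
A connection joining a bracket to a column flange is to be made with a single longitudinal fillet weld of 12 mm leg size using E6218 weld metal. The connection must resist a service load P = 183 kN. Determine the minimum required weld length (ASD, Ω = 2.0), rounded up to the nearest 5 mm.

L = 120 mm

E62XX → F_EXX = 620 MPa.
Throat t_e = 0.707 × 12 = 8.484 mm.
r_n/Ω = (0.6 × 620 × 8.484) / 2.0 = 1578 N/mm = 1.578 kN/mm.
L_req = P / (r_n/Ω) = 183 / 1.578 = 116 mm total.
Round up → use L = 120 mm.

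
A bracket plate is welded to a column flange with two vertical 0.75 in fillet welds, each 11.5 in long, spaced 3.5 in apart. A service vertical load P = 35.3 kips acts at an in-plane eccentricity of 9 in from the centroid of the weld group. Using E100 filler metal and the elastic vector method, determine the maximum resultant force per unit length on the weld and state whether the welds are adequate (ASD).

f_max ≈ 6.51 kip/in; adequate

E100XX → F_EXX = 100 ksi.
Total weld length L_w = 23 in. Treat welds as unit-width lines.
Polar moment about centroid: J = 2[d³/12 + d(b/2)²] = 2[11.5³/12 + 11.5×1.75²] = 323.9 in³.
Direct shear f_v = P/L_w = 35.3 / 23 = 1.535 kip/in (vertical).
Torsion M = P·e = 35.3 × 9 = 317.7 kip·in.
Critical point at (x, y) = (1.75, 5.75) from centroid. f_tx = M·y/J = 5.64 kip/in; f_ty = M·x/J = 1.716 kip/in.
Resultant f_max = √[f_tx² + (f_v + f_ty)²] = √[5.64² + (1.535 + 1.716)²] = 6.51 kip/in.
Capacity per unit length: r_n/Ω = (1/2.0) × 0.6 × 100 × (0.707 × 0.75) = 15.91 kip/in.
6.51 ≤ 15.91 → adequate.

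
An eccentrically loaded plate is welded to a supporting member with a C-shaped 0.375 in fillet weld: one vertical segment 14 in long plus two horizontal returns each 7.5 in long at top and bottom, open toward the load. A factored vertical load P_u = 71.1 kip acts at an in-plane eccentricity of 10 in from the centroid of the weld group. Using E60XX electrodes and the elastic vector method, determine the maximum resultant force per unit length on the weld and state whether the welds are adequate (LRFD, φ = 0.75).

E60XX → F_EXX = 60 ksi.
Total weld length L_w = 29 in. Treat welds as unit-width lines.
Centroid: x̄ = 2×7.5×3.75 / 29 = 1.94 in from the vertical weld.
Polar moment about centroid: J = I_x + I_y = [14³/12 + 2×7.5×7²] + [14×1.94² + 2(7.5³/12 + 7.5×1.81²)] = 1136 in³.
Direct shear f_v = P/L_w = 71.1 / 29 = 2.452 kip/in (vertical).
Torsion M = P·e = 71.1 × 10 = 711 kip·in.
Critical point at (x, y) = (5.56, 7) from centroid. f_tx = M·y/J = 4.382 kip/in; f_ty = M·x/J = 3.481 kip/in.
Resultant f_max = √[f_tx² + (f_v + f_ty)²] = √[4.382² + (2.452 + 3.481)²] = 7.375 kip/in.
Capacity per unit length: φr_n = 0.75 × 0.6 × 60 × (0.707 × 0.375) = 7.158 kip/in.
7.375 > 7.158 → NOT adequate.

f_max ≈ 7.38 kip/in; NOT adequate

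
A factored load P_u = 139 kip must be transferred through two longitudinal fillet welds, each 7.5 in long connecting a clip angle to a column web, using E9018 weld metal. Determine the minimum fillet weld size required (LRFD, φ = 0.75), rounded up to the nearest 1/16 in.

E90XX → F_EXX = 90 ksi.
Total weld length L = 15 in.
Required throat t_e = P_u / (φ × 0.6 F_EXX × L) = 139 / (0.75 × 0.6 × 90 × 15) = 0.2288 in.
Required leg w = t_e / 0.707 = 0.3236 in → use 3/8 in.

w = 3/8 in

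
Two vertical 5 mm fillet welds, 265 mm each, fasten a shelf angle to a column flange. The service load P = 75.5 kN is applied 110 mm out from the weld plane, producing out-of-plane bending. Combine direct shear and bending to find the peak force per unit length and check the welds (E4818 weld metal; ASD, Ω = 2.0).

f_max ≈ 382 N/mm; adequate

E48XX → F_EXX = 480 MPa.
L_w = 2 × 265 = 530 mm; section modulus (unit throat) S = 2 × L²/6 = 23410 mm².
Direct shear f_v = P/L_w = 75.5×10³/530 = 142.5 N/mm.
Moment M = P × e = 75.5×10³ × 110 = 8305000 N·mm; bending f_b = M/S = 354.8 N/mm.
f_max = √(f_v² + f_b²) = √(142.5² + 354.8²) = 382.3 N/mm.
r_n/Ω = (1/2.0) × 0.6 × 480 × (0.707 × 5) = 509 N/mm → adequate.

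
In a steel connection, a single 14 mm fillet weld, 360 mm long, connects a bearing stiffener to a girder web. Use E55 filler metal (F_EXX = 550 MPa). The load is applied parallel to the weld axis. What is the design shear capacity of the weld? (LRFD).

Effective throat t_e = 0.707 × 14 = 9.898 mm.
Total length L = 360 mm; A_we = 9.898 × 360 = 3563 mm².
F_nw = 0.6 F_EXX = 0.6 × 550 = 330 MPa.
φR_n = 0.75 × 330 × 3563 × 10⁻³ = 881.9 kN.

φR_n ≈ 882 kN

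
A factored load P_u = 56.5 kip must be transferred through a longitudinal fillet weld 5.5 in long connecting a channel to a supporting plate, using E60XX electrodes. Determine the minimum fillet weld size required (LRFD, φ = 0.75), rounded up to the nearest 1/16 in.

w = 9/16 in

E60XX → F_EXX = 60 ksi.
Total weld length L = 5.5 in.
Required throat t_e = P_u / (φ × 0.6 F_EXX × L) = 56.5 / (0.75 × 0.6 × 60 × 5.5) = 0.3805 in.
Required leg w = t_e / 0.707 = 0.5381 in → use 9/16 in.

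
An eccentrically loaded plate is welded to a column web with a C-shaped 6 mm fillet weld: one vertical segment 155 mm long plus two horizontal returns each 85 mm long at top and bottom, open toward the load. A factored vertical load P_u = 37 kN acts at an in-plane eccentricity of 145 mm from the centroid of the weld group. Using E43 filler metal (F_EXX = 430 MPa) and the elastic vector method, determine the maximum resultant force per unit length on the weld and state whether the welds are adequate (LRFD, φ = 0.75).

Total weld length L_w = 325 mm. Treat welds as unit-width lines.
Centroid: x̄ = 2×85×42.5 / 325 = 22.23 mm from the vertical weld.
Polar moment about centroid: J = I_x + I_y = [155³/12 + 2×85×77.5²] + [155×22.23² + 2(85³/12 + 85×20.27²)] = 1580000 mm³.
Direct shear f_v = P/L_w = 37×10³ / 325 = 113.8 N/mm (vertical).
Torsion M = P·e = 37×10³ × 145 = 5365000 N·mm.
Critical point at (x, y) = (62.77, 77.5) from centroid. f_tx = M·y/J = 263.1 N/mm; f_ty = M·x/J = 213.1 N/mm.
Resultant f_max = √[f_tx² + (f_v + f_ty)²] = √[263.1² + (113.8 + 213.1)²] = 419.7 N/mm.
Capacity per unit length: φr_n = 0.75 × 0.6 × 430 × (0.707 × 6) = 820.8 N/mm.
419.7 ≤ 820.8 → adequate.

f_max ≈ 420 N/mm; adequate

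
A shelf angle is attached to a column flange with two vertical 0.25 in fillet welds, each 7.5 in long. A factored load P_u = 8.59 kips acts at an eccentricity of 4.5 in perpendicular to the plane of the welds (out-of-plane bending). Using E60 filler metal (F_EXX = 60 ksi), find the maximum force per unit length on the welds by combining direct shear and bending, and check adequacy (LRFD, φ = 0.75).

L_w = 2 × 7.5 = 15 in; section modulus (unit throat) S = 2 × L²/6 = 18.75 in².
Direct shear f_v = P/L_w = 8.59/15 = 0.5727 kip/in.
Moment M = P × e = 8.59 × 4.5 = 38.655 kip·in; bending f_b = M/S = 2.062 kip/in.
f_max = √(f_v² + f_b²) = √(0.5727² + 2.062²) = 2.14 kip/in.
φr_n = 0.75 × 0.6 × 60 × (0.707 × 0.25) = 4.772 kip/in → adequate.

f_max ≈ 2.14 kip/in; adequate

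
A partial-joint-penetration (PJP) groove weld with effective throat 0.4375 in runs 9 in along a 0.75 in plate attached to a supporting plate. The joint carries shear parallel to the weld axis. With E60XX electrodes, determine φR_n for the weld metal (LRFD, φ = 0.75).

E60XX → F_EXX = 60 ksi.
Effective throat (given) t_e = 0.4375 in.
A_we = 0.4375 × 9 = 3.938 in².
F_nw = 0.6 F_EXX = 36 ksi.
φR_n = 0.75 × 36 × 3.938 = 106.3 kip.

φR_n ≈ 106 kip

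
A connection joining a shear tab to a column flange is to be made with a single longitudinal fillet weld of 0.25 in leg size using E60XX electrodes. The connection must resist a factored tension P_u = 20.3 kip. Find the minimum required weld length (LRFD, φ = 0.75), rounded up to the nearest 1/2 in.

L = 4.5 in

E60XX → F_EXX = 60 ksi.
Throat t_e = 0.707 × 0.25 = 0.1767 in.
φr_n = 0.75 × 0.6 × 60 × 0.1767 = 4.772 kip/in.
L_req = P_u / φr_n = 20.3 / 4.772 = 4.254 in total.
Round up → use L = 4.5 in.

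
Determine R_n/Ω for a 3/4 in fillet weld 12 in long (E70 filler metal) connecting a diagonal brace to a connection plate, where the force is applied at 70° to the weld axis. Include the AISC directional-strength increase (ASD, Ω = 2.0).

R_n/Ω ≈ 194 kips

E70XX → F_EXX = 70 ksi.
t_e = 0.707 × 0.75 = 0.5302 in; A_we = 0.5302 × 12 = 6.363 in².
Directional factor: 1.0 + 0.5 sin^1.5(70°) = 1.455.
F_nw = 0.6 × 70 × 1.455 = 61.13 ksi.
R_n/Ω = (61.13 × 6.363) / 2.0 = 194.5 kips.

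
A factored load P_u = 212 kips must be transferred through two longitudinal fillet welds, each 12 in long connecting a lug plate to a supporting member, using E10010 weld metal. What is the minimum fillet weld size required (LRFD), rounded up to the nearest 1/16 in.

w = 5/16 in

E100XX → F_EXX = 100 ksi.
Total weld length L = 24 in.
Required throat t_e = P_u / (φ × 0.6 F_EXX × L) = 212 / (0.75 × 0.6 × 100 × 24) = 0.1963 in.
Required leg w = t_e / 0.707 = 0.2776 in → use 5/16 in.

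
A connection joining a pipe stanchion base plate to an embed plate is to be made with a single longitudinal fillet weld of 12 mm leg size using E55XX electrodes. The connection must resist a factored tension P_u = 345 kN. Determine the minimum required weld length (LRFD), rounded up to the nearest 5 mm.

L = 165 mm

E55XX → F_EXX = 550 MPa.
Throat t_e = 0.707 × 12 = 8.484 mm.
φr_n = 0.75 × 0.6 × 550 × 8.484 × 10⁻³ = 2.1 kN/mm.
L_req = P_u / φr_n = 345 / 2.1 = 164.3 mm total.
Round up → use L = 165 mm.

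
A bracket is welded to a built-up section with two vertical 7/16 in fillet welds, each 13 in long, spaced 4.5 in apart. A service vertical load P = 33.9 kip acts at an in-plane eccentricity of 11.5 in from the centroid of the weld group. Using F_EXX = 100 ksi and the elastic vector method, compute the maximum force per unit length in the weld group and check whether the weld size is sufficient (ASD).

f_max ≈ 5.94 kip/in; adequate

Total weld length L_w = 26 in. Treat welds as unit-width lines.
Polar moment about centroid: J = 2[d³/12 + d(b/2)²] = 2[13³/12 + 13×2.25²] = 497.8 in³.
Direct shear f_v = P/L_w = 33.9 / 26 = 1.304 kip/in (vertical).
Torsion M = P·e = 33.9 × 11.5 = 389.85 kip·in.
Critical point at (x, y) = (2.25, 6.5) from centroid. f_tx = M·y/J = 5.091 kip/in; f_ty = M·x/J = 1.762 kip/in.
Resultant f_max = √[f_tx² + (f_v + f_ty)²] = √[5.091² + (1.304 + 1.762)²] = 5.943 kip/in.
Capacity per unit length: r_n/Ω = (1/2.0) × 0.6 × 100 × (0.707 × 0.4375) = 9.279 kip/in.
5.943 ≤ 9.279 → adequate.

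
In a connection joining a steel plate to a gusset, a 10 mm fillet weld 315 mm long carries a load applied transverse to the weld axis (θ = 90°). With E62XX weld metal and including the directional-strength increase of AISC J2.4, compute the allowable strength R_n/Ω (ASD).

R_n/Ω ≈ 621 kN

E62XX → F_EXX = 620 MPa.
t_e = 0.707 × 10 = 7.07 mm; A_we = 7.07 × 315 = 2227 mm².
Directional factor: 1.0 + 0.5 sin^1.5(90°) = 1.5.
F_nw = 0.6 × 620 × 1.5 = 558 MPa.
R_n/Ω = (558 × 2227) / 2.0 × 10⁻³ = 621.3 kN.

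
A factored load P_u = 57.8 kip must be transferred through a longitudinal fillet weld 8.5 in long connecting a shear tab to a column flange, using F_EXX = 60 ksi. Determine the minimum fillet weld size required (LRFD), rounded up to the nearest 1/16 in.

w = 3/8 in

Total weld length L = 8.5 in.
Required throat t_e = P_u / (φ × 0.6 F_EXX × L) = 57.8 / (0.75 × 0.6 × 60 × 8.5) = 0.2519 in.
Required leg w = t_e / 0.707 = 0.3562 in → use 3/8 in.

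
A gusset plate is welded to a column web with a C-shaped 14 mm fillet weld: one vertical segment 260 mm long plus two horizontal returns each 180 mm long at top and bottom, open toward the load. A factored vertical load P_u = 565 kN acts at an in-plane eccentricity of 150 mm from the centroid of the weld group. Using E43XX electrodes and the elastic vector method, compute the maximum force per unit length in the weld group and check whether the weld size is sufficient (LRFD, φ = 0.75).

f_max ≈ 2320 N/mm; NOT adequate

E43XX → F_EXX = 430 MPa.
Total weld length L_w = 620 mm. Treat welds as unit-width lines.
Centroid: x̄ = 2×180×90 / 620 = 52.26 mm from the vertical weld.
Polar moment about centroid: J = I_x + I_y = [260³/12 + 2×180×130²] + [260×52.26² + 2(180³/12 + 180×37.74²)] = 9744000 mm³.
Direct shear f_v = P/L_w = 565×10³ / 620 = 911.3 N/mm (vertical).
Torsion M = P·e = 565×10³ × 150 = 84750000 N·mm.
Critical point at (x, y) = (127.7, 130) from centroid. f_tx = M·y/J = 1131 N/mm; f_ty = M·x/J = 1111 N/mm.
Resultant f_max = √[f_tx² + (f_v + f_ty)²] = √[1131² + (911.3 + 1111)²] = 2317 N/mm.
Capacity per unit length: φr_n = 0.75 × 0.6 × 430 × (0.707 × 14) = 1915 N/mm.
2317 > 1915 → NOT adequate.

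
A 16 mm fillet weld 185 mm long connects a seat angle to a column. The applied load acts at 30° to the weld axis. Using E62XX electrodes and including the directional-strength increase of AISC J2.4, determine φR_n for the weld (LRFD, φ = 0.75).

φR_n ≈ 687 kN

E62XX → F_EXX = 620 MPa.
t_e = 0.707 × 16 = 11.31 mm; A_we = 11.31 × 185 = 2093 mm².
Directional factor: 1.0 + 0.5 sin^1.5(30°) = 1.177.
F_nw = 0.6 × 620 × 1.177 = 437.8 MPa.
φR_n = 0.75 × 437.8 × 2093 × 10⁻³ = 687.1 kN.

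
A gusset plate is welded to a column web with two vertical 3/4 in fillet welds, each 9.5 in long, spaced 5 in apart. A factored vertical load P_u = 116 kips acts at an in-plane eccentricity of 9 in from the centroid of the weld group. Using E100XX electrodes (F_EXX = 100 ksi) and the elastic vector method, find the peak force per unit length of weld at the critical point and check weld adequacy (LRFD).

f_max ≈ 24.9 kip/in; NOT adequate

Total weld length L_w = 19 in. Treat welds as unit-width lines.
Polar moment about centroid: J = 2[d³/12 + d(b/2)²] = 2[9.5³/12 + 9.5×2.5²] = 261.6 in³.
Direct shear f_v = P/L_w = 116 / 19 = 6.105 kip/in (vertical).
Torsion M = P·e = 116 × 9 = 1044 kip·in.
Critical point at (x, y) = (2.5, 4.75) from centroid. f_tx = M·y/J = 18.95 kip/in; f_ty = M·x/J = 9.975 kip/in.
Resultant f_max = √[f_tx² + (f_v + f_ty)²] = √[18.95² + (6.105 + 9.975)²] = 24.86 kip/in.
Capacity per unit length: φr_n = 0.75 × 0.6 × 100 × (0.707 × 0.75) = 23.86 kip/in.
24.86 > 23.86 → NOT adequate.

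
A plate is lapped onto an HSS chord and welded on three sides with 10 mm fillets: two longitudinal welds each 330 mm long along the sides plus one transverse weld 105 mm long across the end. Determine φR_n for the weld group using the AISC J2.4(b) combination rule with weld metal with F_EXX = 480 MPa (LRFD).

φR_n ≈ 1170 kN

t_e = 0.707 × 10 = 7.07 mm.
R_nwl = 0.6 × 480 × 7.07 × 660 × 10⁻³ = 1344 kN (longitudinal, 2 welds).
R_nwt = 0.6 × 480 × 7.07 × 105 × 10⁻³ = 213.8 kN (transverse, base value).
(i) R_nwl + R_nwt = 1558 kN; (ii) 0.85 R_nwl + 1.5 R_nwt = 1463 kN.
R_n = max = 1558 kN [governs: (i)]; φR_n = 1168 kN.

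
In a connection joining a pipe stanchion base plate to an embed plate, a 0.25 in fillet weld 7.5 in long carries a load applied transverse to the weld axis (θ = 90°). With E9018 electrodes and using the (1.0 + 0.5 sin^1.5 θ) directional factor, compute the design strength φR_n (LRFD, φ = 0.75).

φR_n ≈ 80.5 kips

E90XX → F_EXX = 90 ksi.
t_e = 0.707 × 0.25 = 0.1767 in; A_we = 0.1767 × 7.5 = 1.326 in².
Directional factor: 1.0 + 0.5 sin^1.5(90°) = 1.5.
F_nw = 0.6 × 90 × 1.5 = 81 ksi.
φR_n = 0.75 × 81 × 1.326 = 80.53 kips.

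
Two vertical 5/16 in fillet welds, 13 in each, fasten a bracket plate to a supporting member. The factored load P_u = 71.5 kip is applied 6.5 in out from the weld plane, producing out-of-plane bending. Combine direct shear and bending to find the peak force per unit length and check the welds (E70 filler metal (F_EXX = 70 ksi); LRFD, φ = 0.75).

f_max ≈ 8.7 kip/in; NOT adequate

L_w = 2 × 13 = 26 in; section modulus (unit throat) S = 2 × L²/6 = 56.33 in².
Direct shear f_v = P/L_w = 71.5/26 = 2.75 kip/in.
Moment M = P × e = 71.5 × 6.5 = 464.75 kip·in; bending f_b = M/S = 8.25 kip/in.
f_max = √(f_v² + f_b²) = √(2.75² + 8.25²) = 8.696 kip/in.
φr_n = 0.75 × 0.6 × 70 × (0.707 × 0.3125) = 6.96 kip/in → NOT adequate.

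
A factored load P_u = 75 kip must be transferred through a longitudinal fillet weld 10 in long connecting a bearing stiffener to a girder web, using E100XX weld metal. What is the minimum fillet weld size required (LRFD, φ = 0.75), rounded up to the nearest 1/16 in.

w = 1/4 in

E100XX → F_EXX = 100 ksi.
Total weld length L = 10 in.
Required throat t_e = P_u / (φ × 0.6 F_EXX × L) = 75 / (0.75 × 0.6 × 100 × 10) = 0.1667 in.
Required leg w = t_e / 0.707 = 0.2357 in → use 1/4 in.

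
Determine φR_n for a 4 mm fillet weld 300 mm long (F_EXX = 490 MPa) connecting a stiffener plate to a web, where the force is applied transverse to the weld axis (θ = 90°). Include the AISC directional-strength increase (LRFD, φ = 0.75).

t_e = 0.707 × 4 = 2.828 mm; A_we = 2.828 × 300 = 848.4 mm².
Directional factor: 1.0 + 0.5 sin^1.5(90°) = 1.5.
F_nw = 0.6 × 490 × 1.5 = 441 MPa.
φR_n = 0.75 × 441 × 848.4 × 10⁻³ = 280.6 kN.

φR_n ≈ 281 kN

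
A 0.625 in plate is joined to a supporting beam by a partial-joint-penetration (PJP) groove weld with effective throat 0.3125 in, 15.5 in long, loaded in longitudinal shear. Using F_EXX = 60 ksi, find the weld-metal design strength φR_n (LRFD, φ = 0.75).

Effective throat (given) t_e = 0.3125 in.
A_we = 0.3125 × 15.5 = 4.844 in².
F_nw = 0.6 F_EXX = 36 ksi.
φR_n = 0.75 × 36 × 4.844 = 130.8 kips.

φR_n ≈ 131 kips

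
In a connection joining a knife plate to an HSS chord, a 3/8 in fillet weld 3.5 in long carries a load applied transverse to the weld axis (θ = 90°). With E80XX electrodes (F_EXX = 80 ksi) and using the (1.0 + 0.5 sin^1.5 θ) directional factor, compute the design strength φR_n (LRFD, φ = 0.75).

φR_n ≈ 50.1 kips

t_e = 0.707 × 0.375 = 0.2651 in; A_we = 0.2651 × 3.5 = 0.9279 in².
Directional factor: 1.0 + 0.5 sin^1.5(90°) = 1.5.
F_nw = 0.6 × 80 × 1.5 = 72 ksi.
φR_n = 0.75 × 72 × 0.9279 = 50.11 kips.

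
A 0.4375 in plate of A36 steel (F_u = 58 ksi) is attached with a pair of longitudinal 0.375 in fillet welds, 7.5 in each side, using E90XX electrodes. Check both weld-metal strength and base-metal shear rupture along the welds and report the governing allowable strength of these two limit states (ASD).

R_n/Ω ≈ 107 kips (weld metal governs)

E90XX → F_EXX = 90 ksi.
t_e = 0.707 × 0.375 = 0.2651 in; L = 15 in.
Weld metal: R_n/Ω = (1/2.0) × 0.6 × 90 × 0.2651 × 15 = 107.4 kips.
Base metal (shear rupture): R_n/Ω = (1/2.0) × 0.6 × 58 × 0.4375 × 15 = 114.2 kips.
Governing: weld metal.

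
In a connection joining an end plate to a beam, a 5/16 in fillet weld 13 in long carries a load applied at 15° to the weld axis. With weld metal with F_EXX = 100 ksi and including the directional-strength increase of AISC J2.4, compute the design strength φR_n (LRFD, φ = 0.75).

t_e = 0.707 × 0.3125 = 0.2209 in; A_we = 0.2209 × 13 = 2.872 in².
Directional factor: 1.0 + 0.5 sin^1.5(15°) = 1.066.
F_nw = 0.6 × 100 × 1.066 = 63.95 ksi.
φR_n = 0.75 × 63.95 × 2.872 = 137.8 kip.

φR_n ≈ 138 kip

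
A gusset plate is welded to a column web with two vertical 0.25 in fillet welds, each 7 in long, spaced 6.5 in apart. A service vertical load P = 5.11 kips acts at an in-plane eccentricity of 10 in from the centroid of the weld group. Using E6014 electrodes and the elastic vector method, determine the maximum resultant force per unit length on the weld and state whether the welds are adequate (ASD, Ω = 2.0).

f_max ≈ 1.46 kip/in; adequate

E60XX → F_EXX = 60 ksi.
Total weld length L_w = 14 in. Treat welds as unit-width lines.
Polar moment about centroid: J = 2[d³/12 + d(b/2)²] = 2[7³/12 + 7×3.25²] = 205 in³.
Direct shear f_v = P/L_w = 5.11 / 14 = 0.365 kip/in (vertical).
Torsion M = P·e = 5.11 × 10 = 51.1 kip·in.
Critical point at (x, y) = (3.25, 3.5) from centroid. f_tx = M·y/J = 0.8723 kip/in; f_ty = M·x/J = 0.81 kip/in.
Resultant f_max = √[f_tx² + (f_v + f_ty)²] = √[0.8723² + (0.365 + 0.81)²] = 1.463 kip/in.
Capacity per unit length: r_n/Ω = (1/2.0) × 0.6 × 60 × (0.707 × 0.25) = 3.181 kip/in.
1.463 ≤ 3.181 → adequate.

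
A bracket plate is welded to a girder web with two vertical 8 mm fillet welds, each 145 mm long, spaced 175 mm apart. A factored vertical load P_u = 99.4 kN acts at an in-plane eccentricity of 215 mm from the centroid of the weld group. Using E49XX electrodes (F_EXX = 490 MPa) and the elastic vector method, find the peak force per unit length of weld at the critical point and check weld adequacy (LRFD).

f_max ≈ 1170 N/mm; adequate

Total weld length L_w = 290 mm. Treat welds as unit-width lines.
Polar moment about centroid: J = 2[d³/12 + d(b/2)²] = 2[145³/12 + 145×87.5²] = 2728000 mm³.
Direct shear f_v = P/L_w = 99.4×10³ / 290 = 342.8 N/mm (vertical).
Torsion M = P·e = 99.4×10³ × 215 = 21371000 N·mm.
Critical point at (x, y) = (87.5, 72.5) from centroid. f_tx = M·y/J = 567.9 N/mm; f_ty = M·x/J = 685.4 N/mm.
Resultant f_max = √[f_tx² + (f_v + f_ty)²] = √[567.9² + (342.8 + 685.4)²] = 1175 N/mm.
Capacity per unit length: φr_n = 0.75 × 0.6 × 490 × (0.707 × 8) = 1247 N/mm.
1175 ≤ 1247 → adequate.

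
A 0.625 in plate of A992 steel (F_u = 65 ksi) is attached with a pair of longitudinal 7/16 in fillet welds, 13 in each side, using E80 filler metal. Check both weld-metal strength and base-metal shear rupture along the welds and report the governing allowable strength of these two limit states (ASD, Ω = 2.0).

E80XX → F_EXX = 80 ksi.
t_e = 0.707 × 0.4375 = 0.3093 in; L = 26 in.
Weld metal: R_n/Ω = (1/2.0) × 0.6 × 80 × 0.3093 × 26 = 193 kip.
Base metal (shear rupture): R_n/Ω = (1/2.0) × 0.6 × 65 × 0.625 × 26 = 316.9 kip.
Governing: weld metal.

R_n/Ω ≈ 193 kip (weld metal governs)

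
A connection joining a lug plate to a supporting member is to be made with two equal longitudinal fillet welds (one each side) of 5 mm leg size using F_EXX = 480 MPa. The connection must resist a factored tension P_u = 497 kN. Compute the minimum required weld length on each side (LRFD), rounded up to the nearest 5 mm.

L = 330 mm on each side

Throat t_e = 0.707 × 5 = 3.535 mm.
φr_n = 0.75 × 0.6 × 480 × 3.535 × 10⁻³ = 0.7636 kN/mm.
L_req = P_u / φr_n = 497 / 0.7636 = 650.9 mm total.
Per side: 650.9 / 2 = 325.4 mm.
Round up → use L = 330 mm on each side.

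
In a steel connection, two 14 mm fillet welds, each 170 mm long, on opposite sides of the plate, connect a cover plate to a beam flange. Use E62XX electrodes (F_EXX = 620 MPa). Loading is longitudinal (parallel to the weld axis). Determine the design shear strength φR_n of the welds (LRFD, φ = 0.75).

Effective throat t_e = 0.707 × 14 = 9.898 mm.
Total length L = 340 mm; A_we = 9.898 × 340 = 3365 mm².
F_nw = 0.6 F_EXX = 0.6 × 620 = 372 MPa.
φR_n = 0.75 × 372 × 3365 × 10⁻³ = 938.9 kN.

φR_n ≈ 939 kN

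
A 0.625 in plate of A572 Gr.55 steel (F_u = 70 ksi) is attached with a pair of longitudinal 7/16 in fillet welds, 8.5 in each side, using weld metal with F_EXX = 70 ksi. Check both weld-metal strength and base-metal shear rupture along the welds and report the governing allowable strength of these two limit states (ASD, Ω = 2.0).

t_e = 0.707 × 0.4375 = 0.3093 in; L = 17 in.
Weld metal: R_n/Ω = (1/2.0) × 0.6 × 70 × 0.3093 × 17 = 110.4 kip.
Base metal (shear rupture): R_n/Ω = (1/2.0) × 0.6 × 70 × 0.625 × 17 = 223.1 kip.
Governing: weld metal.

R_n/Ω ≈ 110 kip (weld metal governs)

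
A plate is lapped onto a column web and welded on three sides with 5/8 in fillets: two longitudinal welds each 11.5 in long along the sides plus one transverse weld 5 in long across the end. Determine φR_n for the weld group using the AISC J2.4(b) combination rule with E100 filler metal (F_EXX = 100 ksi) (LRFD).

t_e = 0.707 × 0.625 = 0.4419 in.
R_nwl = 0.6 × 100 × 0.4419 × 23 = 609.8 kip (longitudinal, 2 welds).
R_nwt = 0.6 × 100 × 0.4419 × 5 = 132.6 kip (transverse, base value).
(i) R_nwl + R_nwt = 742.4 kip; (ii) 0.85 R_nwl + 1.5 R_nwt = 717.2 kip.
R_n = max = 742.4 kip [governs: (i)]; φR_n = 556.8 kip.

φR_n ≈ 557 kip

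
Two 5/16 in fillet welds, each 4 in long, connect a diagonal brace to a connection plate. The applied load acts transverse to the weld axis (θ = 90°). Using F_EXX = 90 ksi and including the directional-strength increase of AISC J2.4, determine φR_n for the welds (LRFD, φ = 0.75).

t_e = 0.707 × 0.3125 = 0.2209 in; A_we = 0.2209 × 8 = 1.767 in².
Directional factor: 1.0 + 0.5 sin^1.5(90°) = 1.5.
F_nw = 0.6 × 90 × 1.5 = 81 ksi.
φR_n = 0.75 × 81 × 1.767 = 107.4 kip.

φR_n ≈ 107 kip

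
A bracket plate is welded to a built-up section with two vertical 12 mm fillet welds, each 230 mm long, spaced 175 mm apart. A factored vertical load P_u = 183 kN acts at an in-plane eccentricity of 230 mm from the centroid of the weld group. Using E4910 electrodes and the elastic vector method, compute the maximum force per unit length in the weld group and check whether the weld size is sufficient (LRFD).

E49XX → F_EXX = 490 MPa.
Total weld length L_w = 460 mm. Treat welds as unit-width lines.
Polar moment about centroid: J = 2[d³/12 + d(b/2)²] = 2[230³/12 + 230×87.5²] = 5550000 mm³.
Direct shear f_v = P/L_w = 183×10³ / 460 = 397.8 N/mm (vertical).
Torsion M = P·e = 183×10³ × 230 = 42090000 N·mm.
Critical point at (x, y) = (87.5, 115) from centroid. f_tx = M·y/J = 872.2 N/mm; f_ty = M·x/J = 663.6 N/mm.
Resultant f_max = √[f_tx² + (f_v + f_ty)²] = √[872.2² + (397.8 + 663.6)²] = 1374 N/mm.
Capacity per unit length: φr_n = 0.75 × 0.6 × 490 × (0.707 × 12) = 1871 N/mm.
1374 ≤ 1871 → adequate.

f_max ≈ 1370 N/mm; adequate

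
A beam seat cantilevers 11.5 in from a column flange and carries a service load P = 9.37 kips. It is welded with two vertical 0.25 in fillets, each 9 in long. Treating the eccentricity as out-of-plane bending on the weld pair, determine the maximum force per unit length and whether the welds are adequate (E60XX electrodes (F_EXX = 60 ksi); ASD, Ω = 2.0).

L_w = 2 × 9 = 18 in; section modulus (unit throat) S = 2 × L²/6 = 27 in².
Direct shear f_v = P/L_w = 9.37/18 = 0.5206 kip/in.
Moment M = P × e = 9.37 × 11.5 = 107.75 kip·in; bending f_b = M/S = 3.991 kip/in.
f_max = √(f_v² + f_b²) = √(0.5206² + 3.991²) = 4.025 kip/in.
r_n/Ω = (1/2.0) × 0.6 × 60 × (0.707 × 0.25) = 3.181 kip/in → NOT adequate.

f_max ≈ 4.02 kip/in; NOT adequate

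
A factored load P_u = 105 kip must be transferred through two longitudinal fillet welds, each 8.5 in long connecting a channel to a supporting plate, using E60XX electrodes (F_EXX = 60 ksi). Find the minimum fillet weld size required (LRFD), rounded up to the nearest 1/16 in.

Total weld length L = 17 in.
Required throat t_e = P_u / (φ × 0.6 F_EXX × L) = 105 / (0.75 × 0.6 × 60 × 17) = 0.2288 in.
Required leg w = t_e / 0.707 = 0.3236 in → use 3/8 in.

w = 3/8 in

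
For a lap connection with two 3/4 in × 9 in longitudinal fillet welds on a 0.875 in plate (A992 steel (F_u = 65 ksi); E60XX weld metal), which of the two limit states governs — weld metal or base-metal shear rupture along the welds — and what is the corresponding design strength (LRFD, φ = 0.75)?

E60XX → F_EXX = 60 ksi.
t_e = 0.707 × 0.75 = 0.5302 in; L = 18 in.
Weld metal: φR_n = 0.75 × 0.6 × 60 × 0.5302 × 18 = 257.7 kips.
Base metal (shear rupture): φR_n = 0.75 × 0.6 × 65 × 0.875 × 18 = 460.7 kips.
Governing: weld metal.

φR_n ≈ 258 kips (weld metal governs)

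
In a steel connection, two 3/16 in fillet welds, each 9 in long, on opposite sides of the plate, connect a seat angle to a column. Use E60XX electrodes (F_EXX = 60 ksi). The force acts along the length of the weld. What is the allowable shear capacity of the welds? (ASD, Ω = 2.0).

R_n/Ω ≈ 43 kips

Effective throat t_e = 0.707 × 0.1875 = 0.1326 in.
Total length L = 18 in; A_we = 0.1326 × 18 = 2.386 in².
F_nw = 0.6 F_EXX = 0.6 × 60 = 36 ksi.
R_n = 36 × 2.386 = 85.9 kips; R_n/Ω = 85.9/2.0 = 42.95 kips.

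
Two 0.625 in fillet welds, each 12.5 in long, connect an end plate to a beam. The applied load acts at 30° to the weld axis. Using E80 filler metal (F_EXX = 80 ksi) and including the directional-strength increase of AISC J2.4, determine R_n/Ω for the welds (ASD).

R_n/Ω ≈ 312 kip

t_e = 0.707 × 0.625 = 0.4419 in; A_we = 0.4419 × 25 = 11.05 in².
Directional factor: 1.0 + 0.5 sin^1.5(30°) = 1.177.
F_nw = 0.6 × 80 × 1.177 = 56.49 ksi.
R_n/Ω = (56.49 × 11.05) / 2.0 = 312 kip.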